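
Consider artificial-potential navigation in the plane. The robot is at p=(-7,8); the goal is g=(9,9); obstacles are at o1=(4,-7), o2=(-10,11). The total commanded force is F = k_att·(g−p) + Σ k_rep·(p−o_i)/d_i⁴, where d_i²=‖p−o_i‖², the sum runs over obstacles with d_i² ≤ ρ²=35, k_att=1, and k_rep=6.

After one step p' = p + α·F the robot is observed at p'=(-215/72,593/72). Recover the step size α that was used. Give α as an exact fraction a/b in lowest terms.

α = 1/4

F_att = 1·(g−p) = 1·(16,1) = (16.0000,1.0000)
o1: d²=346 > ρ²=35 → inactive
o2: d²=18 ≤ ρ²=35; F_rep = 6·(3,-3)/18² = (0.0556,-0.0556)
F = F_att + ΣF_rep = (16.0556,0.9444)
Δp = p'−p = (4.0139,0.2361); α = Δx/Fx = (289/72) / (289/18) = 1/4
check: Δy/Fy = (17/72) / (17/18) = 1/4 ✓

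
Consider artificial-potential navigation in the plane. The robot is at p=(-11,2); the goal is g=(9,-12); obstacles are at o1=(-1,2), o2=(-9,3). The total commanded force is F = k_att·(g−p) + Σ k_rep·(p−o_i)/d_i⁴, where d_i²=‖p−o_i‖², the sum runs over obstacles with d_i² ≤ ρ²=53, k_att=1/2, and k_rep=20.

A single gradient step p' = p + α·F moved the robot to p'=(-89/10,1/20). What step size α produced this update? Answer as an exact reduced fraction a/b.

α = 1/4

F_att = 1/2·(g−p) = 1/2·(20,-14) = (10.0000,-7.0000)
o1: d²=100 > ρ²=53 → inactive
o2: d²=5 ≤ ρ²=53; F_rep = 20·(-2,-1)/5² = (-1.6000,-0.8000)
F = F_att + ΣF_rep = (8.4000,-7.8000)
Δp = p'−p = (2.1000,-1.9500); α = Δx/Fx = (21/10) / (42/5) = 1/4
check: Δy/Fy = (-39/20) / (-39/5) = 1/4 ✓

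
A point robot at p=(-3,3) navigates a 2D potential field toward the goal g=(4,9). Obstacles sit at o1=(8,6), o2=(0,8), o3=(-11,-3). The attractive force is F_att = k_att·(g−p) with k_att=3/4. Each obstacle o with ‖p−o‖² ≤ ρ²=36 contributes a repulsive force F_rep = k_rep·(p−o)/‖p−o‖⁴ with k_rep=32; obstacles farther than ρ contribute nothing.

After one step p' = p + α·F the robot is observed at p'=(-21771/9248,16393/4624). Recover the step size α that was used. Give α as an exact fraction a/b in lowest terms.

α = 1/8

F_att = 3/4·(g−p) = 3/4·(7,6) = (5.2500,4.5000)
o1: d²=130 > ρ²=36 → inactive
o2: d²=34 ≤ ρ²=36; F_rep = 32·(-3,-5)/34² = (-0.0830,-0.1384)
o3: d²=100 > ρ²=36 → inactive
F = F_att + ΣF_rep = (5.1670,4.3616)
Δp = p'−p = (0.6459,0.5452); α = Δx/Fx = (5973/9248) / (5973/1156) = 1/8
check: Δy/Fy = (2521/4624) / (2521/578) = 1/8 ✓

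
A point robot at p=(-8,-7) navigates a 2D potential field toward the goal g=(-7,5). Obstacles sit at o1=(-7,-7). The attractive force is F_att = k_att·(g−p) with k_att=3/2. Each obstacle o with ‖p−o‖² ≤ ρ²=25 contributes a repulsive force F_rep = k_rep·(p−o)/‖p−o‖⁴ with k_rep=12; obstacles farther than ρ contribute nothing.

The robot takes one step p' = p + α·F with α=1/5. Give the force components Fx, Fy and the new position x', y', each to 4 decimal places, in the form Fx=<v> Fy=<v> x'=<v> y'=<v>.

F_att = 3/2·(g−p) = 3/2·(1,12) = (1.5000,18.0000)
o1: d²=1 ≤ ρ²=25; F_rep = 12·(-1,0)/1² = (-12.0000,0.0000)
F = F_att + ΣF_rep = (-10.5000,18.0000)
p' = p + 1/5·F = (-10.1000,-3.4000)

Fx=-10.5000 Fy=18.0000 x'=-10.1000 y'=-3.4000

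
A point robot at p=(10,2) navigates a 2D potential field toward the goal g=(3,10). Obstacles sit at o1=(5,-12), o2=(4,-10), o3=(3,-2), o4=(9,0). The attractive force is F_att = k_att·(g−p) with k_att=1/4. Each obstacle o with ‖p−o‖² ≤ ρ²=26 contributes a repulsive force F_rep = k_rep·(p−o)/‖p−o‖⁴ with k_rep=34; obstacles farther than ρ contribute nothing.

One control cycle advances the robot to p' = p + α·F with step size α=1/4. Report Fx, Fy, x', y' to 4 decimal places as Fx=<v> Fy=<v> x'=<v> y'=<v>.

Fx=-0.3900 Fy=4.7200 x'=9.9025 y'=3.1800

F_att = 1/4·(g−p) = 1/4·(-7,8) = (-1.7500,2.0000)
o1: d²=221 > ρ²=26 → inactive
o2: d²=180 > ρ²=26 → inactive
o3: d²=65 > ρ²=26 → inactive
o4: d²=5 ≤ ρ²=26; F_rep = 34·(1,2)/5² = (1.3600,2.7200)
F = F_att + ΣF_rep = (-0.3900,4.7200)
p' = p + 1/4·F = (9.9025,3.1800)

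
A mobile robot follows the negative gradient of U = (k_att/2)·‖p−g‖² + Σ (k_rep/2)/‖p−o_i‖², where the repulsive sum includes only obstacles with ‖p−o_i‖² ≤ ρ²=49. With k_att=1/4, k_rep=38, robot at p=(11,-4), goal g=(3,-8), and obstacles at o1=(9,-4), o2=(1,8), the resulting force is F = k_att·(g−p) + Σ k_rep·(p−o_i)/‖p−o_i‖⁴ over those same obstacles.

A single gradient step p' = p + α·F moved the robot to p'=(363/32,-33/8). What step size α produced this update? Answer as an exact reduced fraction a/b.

α = 1/8

F_att = 1/4·(g−p) = 1/4·(-8,-4) = (-2.0000,-1.0000)
o1: d²=4 ≤ ρ²=49; F_rep = 38·(2,0)/4² = (4.7500,0.0000)
o2: d²=244 > ρ²=49 → inactive
F = F_att + ΣF_rep = (2.7500,-1.0000)
Δp = p'−p = (0.3438,-0.1250); α = Δx/Fx = (11/32) / (11/4) = 1/8
check: Δy/Fy = (-1/8) / (-1) = 1/8 ✓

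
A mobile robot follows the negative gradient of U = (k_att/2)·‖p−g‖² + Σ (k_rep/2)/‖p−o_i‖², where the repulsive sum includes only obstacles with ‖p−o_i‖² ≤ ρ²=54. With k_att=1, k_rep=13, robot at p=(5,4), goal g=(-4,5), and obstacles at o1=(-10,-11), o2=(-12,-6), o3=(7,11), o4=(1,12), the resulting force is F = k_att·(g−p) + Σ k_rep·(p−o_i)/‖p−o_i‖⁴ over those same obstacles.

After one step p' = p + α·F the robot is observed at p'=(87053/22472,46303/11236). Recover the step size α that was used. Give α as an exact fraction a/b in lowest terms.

F_att = 1·(g−p) = 1·(-9,1) = (-9.0000,1.0000)
o1: d²=450 > ρ²=54 → inactive
o2: d²=389 > ρ²=54 → inactive
o3: d²=53 ≤ ρ²=54; F_rep = 13·(-2,-7)/53² = (-0.0093,-0.0324)
o4: d²=80 > ρ²=54 → inactive
F = F_att + ΣF_rep = (-9.0093,0.9676)
Δp = p'−p = (-1.1262,0.1210); α = Δx/Fx = (-25307/22472) / (-25307/2809) = 1/8
check: Δy/Fy = (1359/11236) / (2718/2809) = 1/8 ✓

α = 1/8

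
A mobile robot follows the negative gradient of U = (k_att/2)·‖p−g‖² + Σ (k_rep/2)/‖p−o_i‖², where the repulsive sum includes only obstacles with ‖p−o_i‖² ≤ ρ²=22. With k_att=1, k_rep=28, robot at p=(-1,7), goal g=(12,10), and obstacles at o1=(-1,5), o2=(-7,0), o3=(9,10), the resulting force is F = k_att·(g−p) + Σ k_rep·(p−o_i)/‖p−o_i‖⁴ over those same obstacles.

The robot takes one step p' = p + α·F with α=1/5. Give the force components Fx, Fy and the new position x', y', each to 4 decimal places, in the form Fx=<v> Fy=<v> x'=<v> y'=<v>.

F_att = 1·(g−p) = 1·(13,3) = (13.0000,3.0000)
o1: d²=4 ≤ ρ²=22; F_rep = 28·(0,2)/4² = (0.0000,3.5000)
o2: d²=85 > ρ²=22 → inactive
o3: d²=109 > ρ²=22 → inactive
F = F_att + ΣF_rep = (13.0000,6.5000)
p' = p + 1/5·F = (1.6000,8.3000)

Fx=13.0000 Fy=6.5000 x'=1.6000 y'=8.3000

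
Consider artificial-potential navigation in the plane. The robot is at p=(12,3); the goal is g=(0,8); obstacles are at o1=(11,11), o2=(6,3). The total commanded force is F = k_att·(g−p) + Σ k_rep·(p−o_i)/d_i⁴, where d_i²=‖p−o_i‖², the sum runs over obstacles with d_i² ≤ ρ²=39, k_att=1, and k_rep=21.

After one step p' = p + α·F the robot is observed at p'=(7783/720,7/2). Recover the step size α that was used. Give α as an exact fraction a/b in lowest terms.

F_att = 1·(g−p) = 1·(-12,5) = (-12.0000,5.0000)
o1: d²=65 > ρ²=39 → inactive
o2: d²=36 ≤ ρ²=39; F_rep = 21·(6,0)/36² = (0.0972,0.0000)
F = F_att + ΣF_rep = (-11.9028,5.0000)
Δp = p'−p = (-1.1903,0.5000); α = Δx/Fx = (-857/720) / (-857/72) = 1/10
check: Δy/Fy = (1/2) / (5) = 1/10 ✓

α = 1/10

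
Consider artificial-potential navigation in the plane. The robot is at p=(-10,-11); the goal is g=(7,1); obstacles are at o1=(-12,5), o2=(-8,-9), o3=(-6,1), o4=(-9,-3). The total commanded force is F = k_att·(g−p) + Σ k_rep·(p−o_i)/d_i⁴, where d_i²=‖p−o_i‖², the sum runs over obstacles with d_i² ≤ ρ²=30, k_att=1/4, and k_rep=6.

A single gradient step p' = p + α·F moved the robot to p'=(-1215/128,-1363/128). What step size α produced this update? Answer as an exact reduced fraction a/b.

F_att = 1/4·(g−p) = 1/4·(17,12) = (4.2500,3.0000)
o1: d²=260 > ρ²=30 → inactive
o2: d²=8 ≤ ρ²=30; F_rep = 6·(-2,-2)/8² = (-0.1875,-0.1875)
o3: d²=160 > ρ²=30 → inactive
o4: d²=65 > ρ²=30 → inactive
F = F_att + ΣF_rep = (4.0625,2.8125)
Δp = p'−p = (0.5078,0.3516); α = Δx/Fx = (65/128) / (65/16) = 1/8
check: Δy/Fy = (45/128) / (45/16) = 1/8 ✓

α = 1/8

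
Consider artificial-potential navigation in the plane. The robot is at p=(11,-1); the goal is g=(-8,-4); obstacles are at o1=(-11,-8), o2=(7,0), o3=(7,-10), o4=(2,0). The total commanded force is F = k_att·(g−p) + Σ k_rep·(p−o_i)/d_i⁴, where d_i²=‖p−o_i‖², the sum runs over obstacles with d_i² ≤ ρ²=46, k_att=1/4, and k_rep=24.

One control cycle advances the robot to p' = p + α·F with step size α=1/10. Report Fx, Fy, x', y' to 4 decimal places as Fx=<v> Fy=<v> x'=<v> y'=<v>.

Fx=-4.4178 Fy=-0.8330 x'=10.5582 y'=-1.0833

F_att = 1/4·(g−p) = 1/4·(-19,-3) = (-4.7500,-0.7500)
o1: d²=533 > ρ²=46 → inactive
o2: d²=17 ≤ ρ²=46; F_rep = 24·(4,-1)/17² = (0.3322,-0.0830)
o3: d²=97 > ρ²=46 → inactive
o4: d²=82 > ρ²=46 → inactive
F = F_att + ΣF_rep = (-4.4178,-0.8330)
p' = p + 1/10·F = (10.5582,-1.0833)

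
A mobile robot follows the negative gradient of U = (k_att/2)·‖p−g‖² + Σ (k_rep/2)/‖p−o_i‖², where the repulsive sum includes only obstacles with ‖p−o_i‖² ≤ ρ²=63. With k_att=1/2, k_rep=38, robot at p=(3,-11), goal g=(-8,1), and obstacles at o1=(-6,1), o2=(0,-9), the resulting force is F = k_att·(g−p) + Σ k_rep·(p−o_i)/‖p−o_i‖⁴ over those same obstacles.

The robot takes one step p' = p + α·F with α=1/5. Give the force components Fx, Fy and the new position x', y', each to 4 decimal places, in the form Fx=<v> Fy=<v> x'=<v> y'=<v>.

F_att = 1/2·(g−p) = 1/2·(-11,12) = (-5.5000,6.0000)
o1: d²=225 > ρ²=63 → inactive
o2: d²=13 ≤ ρ²=63; F_rep = 38·(3,-2)/13² = (0.6746,-0.4497)
F = F_att + ΣF_rep = (-4.8254,5.5503)
p' = p + 1/5·F = (2.0349,-9.8899)

Fx=-4.8254 Fy=5.5503 x'=2.0349 y'=-9.8899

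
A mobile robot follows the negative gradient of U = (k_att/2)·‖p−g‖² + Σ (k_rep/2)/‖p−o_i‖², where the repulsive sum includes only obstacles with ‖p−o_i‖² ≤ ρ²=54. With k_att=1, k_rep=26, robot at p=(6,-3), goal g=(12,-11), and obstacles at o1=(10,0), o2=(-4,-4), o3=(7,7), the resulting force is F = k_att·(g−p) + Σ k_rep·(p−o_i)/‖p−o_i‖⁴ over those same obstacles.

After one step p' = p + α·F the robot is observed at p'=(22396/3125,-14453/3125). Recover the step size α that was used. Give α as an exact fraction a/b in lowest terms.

F_att = 1·(g−p) = 1·(6,-8) = (6.0000,-8.0000)
o1: d²=25 ≤ ρ²=54; F_rep = 26·(-4,-3)/25² = (-0.1664,-0.1248)
o2: d²=101 > ρ²=54 → inactive
o3: d²=101 > ρ²=54 → inactive
F = F_att + ΣF_rep = (5.8336,-8.1248)
Δp = p'−p = (1.1667,-1.6250); α = Δx/Fx = (3646/3125) / (3646/625) = 1/5
check: Δy/Fy = (-5078/3125) / (-5078/625) = 1/5 ✓

α = 1/5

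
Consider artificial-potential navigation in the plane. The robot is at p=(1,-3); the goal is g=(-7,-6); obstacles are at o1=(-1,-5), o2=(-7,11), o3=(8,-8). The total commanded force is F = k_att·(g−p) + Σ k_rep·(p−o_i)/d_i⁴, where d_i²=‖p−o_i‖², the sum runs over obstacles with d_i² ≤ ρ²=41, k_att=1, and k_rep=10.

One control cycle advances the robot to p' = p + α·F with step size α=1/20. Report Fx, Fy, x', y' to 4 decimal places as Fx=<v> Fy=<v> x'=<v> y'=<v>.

Fx=-7.6875 Fy=-2.6875 x'=0.6156 y'=-3.1344

F_att = 1·(g−p) = 1·(-8,-3) = (-8.0000,-3.0000)
o1: d²=8 ≤ ρ²=41; F_rep = 10·(2,2)/8² = (0.3125,0.3125)
o2: d²=260 > ρ²=41 → inactive
o3: d²=74 > ρ²=41 → inactive
F = F_att + ΣF_rep = (-7.6875,-2.6875)
p' = p + 1/20·F = (0.6156,-3.1344)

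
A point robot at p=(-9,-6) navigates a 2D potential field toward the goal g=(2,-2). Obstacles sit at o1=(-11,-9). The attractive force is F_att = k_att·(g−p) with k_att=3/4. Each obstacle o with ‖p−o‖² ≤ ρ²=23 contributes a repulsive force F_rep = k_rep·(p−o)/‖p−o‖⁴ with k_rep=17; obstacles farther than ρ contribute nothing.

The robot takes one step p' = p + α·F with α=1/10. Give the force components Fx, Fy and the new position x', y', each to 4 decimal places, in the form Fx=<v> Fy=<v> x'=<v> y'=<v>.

Fx=8.4512 Fy=3.3018 x'=-8.1549 y'=-5.6698

F_att = 3/4·(g−p) = 3/4·(11,4) = (8.2500,3.0000)
o1: d²=13 ≤ ρ²=23; F_rep = 17·(2,3)/13² = (0.2012,0.3018)
F = F_att + ΣF_rep = (8.4512,3.3018)
p' = p + 1/10·F = (-8.1549,-5.6698)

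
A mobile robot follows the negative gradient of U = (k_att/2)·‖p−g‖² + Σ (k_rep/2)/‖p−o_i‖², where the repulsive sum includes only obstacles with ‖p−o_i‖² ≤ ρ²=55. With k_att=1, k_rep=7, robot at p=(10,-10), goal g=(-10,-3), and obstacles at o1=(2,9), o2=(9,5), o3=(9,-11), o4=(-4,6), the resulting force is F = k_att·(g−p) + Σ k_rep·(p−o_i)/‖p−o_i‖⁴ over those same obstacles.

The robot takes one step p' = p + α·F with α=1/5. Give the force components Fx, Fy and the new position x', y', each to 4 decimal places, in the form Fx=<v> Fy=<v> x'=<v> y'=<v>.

F_att = 1·(g−p) = 1·(-20,7) = (-20.0000,7.0000)
o1: d²=425 > ρ²=55 → inactive
o2: d²=226 > ρ²=55 → inactive
o3: d²=2 ≤ ρ²=55; F_rep = 7·(1,1)/2² = (1.7500,1.7500)
o4: d²=452 > ρ²=55 → inactive
F = F_att + ΣF_rep = (-18.2500,8.7500)
p' = p + 1/5·F = (6.3500,-8.2500)

Fx=-18.2500 Fy=8.7500 x'=6.3500 y'=-8.2500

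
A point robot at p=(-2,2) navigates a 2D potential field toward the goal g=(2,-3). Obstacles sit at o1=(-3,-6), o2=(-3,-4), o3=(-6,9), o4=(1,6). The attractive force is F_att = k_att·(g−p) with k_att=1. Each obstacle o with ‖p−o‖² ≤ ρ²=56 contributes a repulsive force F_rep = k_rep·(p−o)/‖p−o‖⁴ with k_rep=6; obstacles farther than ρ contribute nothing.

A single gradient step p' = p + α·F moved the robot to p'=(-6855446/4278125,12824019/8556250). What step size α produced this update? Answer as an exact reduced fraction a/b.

F_att = 1·(g−p) = 1·(4,-5) = (4.0000,-5.0000)
o1: d²=65 > ρ²=56 → inactive
o2: d²=37 ≤ ρ²=56; F_rep = 6·(1,6)/37² = (0.0044,0.0263)
o3: d²=65 > ρ²=56 → inactive
o4: d²=25 ≤ ρ²=56; F_rep = 6·(-3,-4)/25² = (-0.0288,-0.0384)
F = F_att + ΣF_rep = (3.9756,-5.0121)
Δp = p'−p = (0.3976,-0.5012); α = Δx/Fx = (1700804/4278125) / (3401608/855625) = 1/10
check: Δy/Fy = (-4288481/8556250) / (-4288481/855625) = 1/10 ✓

α = 1/10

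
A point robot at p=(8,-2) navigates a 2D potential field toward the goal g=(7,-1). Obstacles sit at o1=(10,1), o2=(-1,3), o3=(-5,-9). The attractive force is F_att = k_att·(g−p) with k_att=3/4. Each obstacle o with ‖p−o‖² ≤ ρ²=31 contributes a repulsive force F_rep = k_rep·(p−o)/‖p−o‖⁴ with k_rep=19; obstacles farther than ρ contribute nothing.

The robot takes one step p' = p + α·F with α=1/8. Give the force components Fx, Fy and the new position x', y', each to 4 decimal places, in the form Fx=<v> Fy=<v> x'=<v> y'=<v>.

F_att = 3/4·(g−p) = 3/4·(-1,1) = (-0.7500,0.7500)
o1: d²=13 ≤ ρ²=31; F_rep = 19·(-2,-3)/13² = (-0.2249,-0.3373)
o2: d²=106 > ρ²=31 → inactive
o3: d²=218 > ρ²=31 → inactive
F = F_att + ΣF_rep = (-0.9749,0.4127)
p' = p + 1/8·F = (7.8781,-1.9484)

Fx=-0.9749 Fy=0.4127 x'=7.8781 y'=-1.9484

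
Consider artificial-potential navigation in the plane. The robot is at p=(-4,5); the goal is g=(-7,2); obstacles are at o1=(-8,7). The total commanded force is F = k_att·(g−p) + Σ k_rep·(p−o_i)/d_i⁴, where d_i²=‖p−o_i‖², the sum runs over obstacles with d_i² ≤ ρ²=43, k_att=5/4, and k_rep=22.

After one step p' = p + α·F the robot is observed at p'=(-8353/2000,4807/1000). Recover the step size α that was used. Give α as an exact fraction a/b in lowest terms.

α = 1/20

F_att = 5/4·(g−p) = 5/4·(-3,-3) = (-3.7500,-3.7500)
o1: d²=20 ≤ ρ²=43; F_rep = 22·(4,-2)/20² = (0.2200,-0.1100)
F = F_att + ΣF_rep = (-3.5300,-3.8600)
Δp = p'−p = (-0.1765,-0.1930); α = Δx/Fx = (-353/2000) / (-353/100) = 1/20
check: Δy/Fy = (-193/1000) / (-193/50) = 1/20 ✓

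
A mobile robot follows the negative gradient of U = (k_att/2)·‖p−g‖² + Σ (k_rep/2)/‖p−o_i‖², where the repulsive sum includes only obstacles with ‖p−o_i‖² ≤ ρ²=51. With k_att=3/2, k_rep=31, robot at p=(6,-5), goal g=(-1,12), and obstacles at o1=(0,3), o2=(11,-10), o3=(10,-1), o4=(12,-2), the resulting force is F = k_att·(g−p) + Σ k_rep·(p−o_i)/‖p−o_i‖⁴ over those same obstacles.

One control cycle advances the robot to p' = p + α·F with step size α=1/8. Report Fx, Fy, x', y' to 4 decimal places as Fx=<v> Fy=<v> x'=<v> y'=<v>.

F_att = 3/2·(g−p) = 3/2·(-7,17) = (-10.5000,25.5000)
o1: d²=100 > ρ²=51 → inactive
o2: d²=50 ≤ ρ²=51; F_rep = 31·(-5,5)/50² = (-0.0620,0.0620)
o3: d²=32 ≤ ρ²=51; F_rep = 31·(-4,-4)/32² = (-0.1211,-0.1211)
o4: d²=45 ≤ ρ²=51; F_rep = 31·(-6,-3)/45² = (-0.0919,-0.0459)
F = F_att + ΣF_rep = (-10.7749,25.3950)
p' = p + 1/8·F = (4.6531,-1.8256)

Fx=-10.7749 Fy=25.3950 x'=4.6531 y'=-1.8256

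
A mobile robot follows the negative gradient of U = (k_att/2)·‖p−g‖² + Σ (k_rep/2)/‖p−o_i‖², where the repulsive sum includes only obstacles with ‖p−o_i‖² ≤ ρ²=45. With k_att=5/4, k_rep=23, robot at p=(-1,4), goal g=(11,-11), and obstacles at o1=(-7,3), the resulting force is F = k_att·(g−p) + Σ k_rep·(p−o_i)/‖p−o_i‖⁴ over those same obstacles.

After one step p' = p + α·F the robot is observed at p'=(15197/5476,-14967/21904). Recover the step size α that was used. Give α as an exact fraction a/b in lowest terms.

F_att = 5/4·(g−p) = 5/4·(12,-15) = (15.0000,-18.7500)
o1: d²=37 ≤ ρ²=45; F_rep = 23·(6,1)/37² = (0.1008,0.0168)
F = F_att + ΣF_rep = (15.1008,-18.7332)
Δp = p'−p = (3.7752,-4.6833); α = Δx/Fx = (20673/5476) / (20673/1369) = 1/4
check: Δy/Fy = (-102583/21904) / (-102583/5476) = 1/4 ✓

α = 1/4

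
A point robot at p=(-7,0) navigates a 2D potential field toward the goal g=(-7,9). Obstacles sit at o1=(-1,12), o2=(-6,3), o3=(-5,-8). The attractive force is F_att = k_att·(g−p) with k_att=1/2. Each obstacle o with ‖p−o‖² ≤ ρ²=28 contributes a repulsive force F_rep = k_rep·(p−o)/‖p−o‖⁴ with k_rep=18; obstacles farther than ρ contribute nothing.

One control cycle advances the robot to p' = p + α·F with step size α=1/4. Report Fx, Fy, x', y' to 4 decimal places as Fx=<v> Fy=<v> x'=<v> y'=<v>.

F_att = 1/2·(g−p) = 1/2·(0,9) = (0.0000,4.5000)
o1: d²=180 > ρ²=28 → inactive
o2: d²=10 ≤ ρ²=28; F_rep = 18·(-1,-3)/10² = (-0.1800,-0.5400)
o3: d²=68 > ρ²=28 → inactive
F = F_att + ΣF_rep = (-0.1800,3.9600)
p' = p + 1/4·F = (-7.0450,0.9900)

Fx=-0.1800 Fy=3.9600 x'=-7.0450 y'=0.9900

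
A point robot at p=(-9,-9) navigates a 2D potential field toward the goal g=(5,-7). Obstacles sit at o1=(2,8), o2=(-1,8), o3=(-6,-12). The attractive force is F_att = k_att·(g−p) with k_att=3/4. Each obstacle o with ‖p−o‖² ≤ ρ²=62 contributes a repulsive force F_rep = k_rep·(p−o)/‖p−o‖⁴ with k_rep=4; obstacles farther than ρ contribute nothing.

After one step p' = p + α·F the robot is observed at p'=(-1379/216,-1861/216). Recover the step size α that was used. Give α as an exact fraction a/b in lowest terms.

α = 1/4

F_att = 3/4·(g−p) = 3/4·(14,2) = (10.5000,1.5000)
o1: d²=410 > ρ²=62 → inactive
o2: d²=353 > ρ²=62 → inactive
o3: d²=18 ≤ ρ²=62; F_rep = 4·(-3,3)/18² = (-0.0370,0.0370)
F = F_att + ΣF_rep = (10.4630,1.5370)
Δp = p'−p = (2.6157,0.3843); α = Δx/Fx = (565/216) / (565/54) = 1/4
check: Δy/Fy = (83/216) / (83/54) = 1/4 ✓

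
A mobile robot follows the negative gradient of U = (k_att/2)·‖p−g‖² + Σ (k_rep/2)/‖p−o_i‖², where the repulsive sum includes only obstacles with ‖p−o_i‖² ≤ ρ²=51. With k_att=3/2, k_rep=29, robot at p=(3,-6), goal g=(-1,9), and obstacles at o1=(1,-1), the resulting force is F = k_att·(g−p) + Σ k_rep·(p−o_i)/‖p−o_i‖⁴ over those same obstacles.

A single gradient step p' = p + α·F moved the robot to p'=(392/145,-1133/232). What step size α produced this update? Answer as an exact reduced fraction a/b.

F_att = 3/2·(g−p) = 3/2·(-4,15) = (-6.0000,22.5000)
o1: d²=29 ≤ ρ²=51; F_rep = 29·(2,-5)/29² = (0.0690,-0.1724)
F = F_att + ΣF_rep = (-5.9310,22.3276)
Δp = p'−p = (-0.2966,1.1164); α = Δx/Fx = (-43/145) / (-172/29) = 1/20
check: Δy/Fy = (259/232) / (1295/58) = 1/20 ✓

α = 1/20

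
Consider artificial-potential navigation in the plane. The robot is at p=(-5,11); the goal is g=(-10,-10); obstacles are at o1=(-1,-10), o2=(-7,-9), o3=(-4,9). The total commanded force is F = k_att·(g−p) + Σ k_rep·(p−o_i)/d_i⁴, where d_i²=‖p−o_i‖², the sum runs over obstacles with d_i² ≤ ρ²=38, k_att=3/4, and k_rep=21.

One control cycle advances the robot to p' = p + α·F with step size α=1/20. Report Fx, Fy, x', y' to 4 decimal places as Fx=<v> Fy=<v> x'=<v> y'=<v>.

F_att = 3/4·(g−p) = 3/4·(-5,-21) = (-3.7500,-15.7500)
o1: d²=457 > ρ²=38 → inactive
o2: d²=404 > ρ²=38 → inactive
o3: d²=5 ≤ ρ²=38; F_rep = 21·(-1,2)/5² = (-0.8400,1.6800)
F = F_att + ΣF_rep = (-4.5900,-14.0700)
p' = p + 1/20·F = (-5.2295,10.2965)

Fx=-4.5900 Fy=-14.0700 x'=-5.2295 y'=10.2965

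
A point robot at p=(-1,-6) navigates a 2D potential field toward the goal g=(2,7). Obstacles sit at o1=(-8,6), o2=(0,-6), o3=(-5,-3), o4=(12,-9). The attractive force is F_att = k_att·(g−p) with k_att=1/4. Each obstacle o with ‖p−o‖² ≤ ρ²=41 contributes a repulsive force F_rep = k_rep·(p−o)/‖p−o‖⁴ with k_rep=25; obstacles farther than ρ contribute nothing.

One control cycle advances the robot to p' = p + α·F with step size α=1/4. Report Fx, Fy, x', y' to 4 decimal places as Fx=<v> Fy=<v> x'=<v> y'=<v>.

Fx=-24.0900 Fy=3.1300 x'=-7.0225 y'=-5.2175

F_att = 1/4·(g−p) = 1/4·(3,13) = (0.7500,3.2500)
o1: d²=193 > ρ²=41 → inactive
o2: d²=1 ≤ ρ²=41; F_rep = 25·(-1,0)/1² = (-25.0000,0.0000)
o3: d²=25 ≤ ρ²=41; F_rep = 25·(4,-3)/25² = (0.1600,-0.1200)
o4: d²=178 > ρ²=41 → inactive
F = F_att + ΣF_rep = (-24.0900,3.1300)
p' = p + 1/4·F = (-7.0225,-5.2175)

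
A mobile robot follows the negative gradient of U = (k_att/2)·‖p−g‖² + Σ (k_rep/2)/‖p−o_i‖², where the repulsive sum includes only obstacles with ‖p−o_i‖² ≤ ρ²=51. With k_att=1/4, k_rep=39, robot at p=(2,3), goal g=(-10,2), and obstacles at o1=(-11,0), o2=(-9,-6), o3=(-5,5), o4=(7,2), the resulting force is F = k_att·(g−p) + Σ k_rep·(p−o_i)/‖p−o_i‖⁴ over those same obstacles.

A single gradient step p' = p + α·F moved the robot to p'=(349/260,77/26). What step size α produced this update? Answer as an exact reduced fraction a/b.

F_att = 1/4·(g−p) = 1/4·(-12,-1) = (-3.0000,-0.2500)
o1: d²=178 > ρ²=51 → inactive
o2: d²=202 > ρ²=51 → inactive
o3: d²=53 > ρ²=51 → inactive
o4: d²=26 ≤ ρ²=51; F_rep = 39·(-5,1)/26² = (-0.2885,0.0577)
F = F_att + ΣF_rep = (-3.2885,-0.1923)
Δp = p'−p = (-0.6577,-0.0385); α = Δx/Fx = (-171/260) / (-171/52) = 1/5
check: Δy/Fy = (-1/26) / (-5/26) = 1/5 ✓

α = 1/5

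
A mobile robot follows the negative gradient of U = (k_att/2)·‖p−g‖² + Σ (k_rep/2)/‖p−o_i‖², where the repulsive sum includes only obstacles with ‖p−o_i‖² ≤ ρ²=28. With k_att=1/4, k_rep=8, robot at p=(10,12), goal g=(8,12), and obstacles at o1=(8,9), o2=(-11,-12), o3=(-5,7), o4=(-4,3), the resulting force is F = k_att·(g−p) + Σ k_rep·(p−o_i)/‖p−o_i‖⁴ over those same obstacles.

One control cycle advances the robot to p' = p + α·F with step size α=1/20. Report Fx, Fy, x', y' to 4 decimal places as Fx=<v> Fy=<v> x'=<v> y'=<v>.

F_att = 1/4·(g−p) = 1/4·(-2,0) = (-0.5000,0.0000)
o1: d²=13 ≤ ρ²=28; F_rep = 8·(2,3)/13² = (0.0947,0.1420)
o2: d²=1017 > ρ²=28 → inactive
o3: d²=250 > ρ²=28 → inactive
o4: d²=277 > ρ²=28 → inactive
F = F_att + ΣF_rep = (-0.4053,0.1420)
p' = p + 1/20·F = (9.9797,12.0071)

Fx=-0.4053 Fy=0.1420 x'=9.9797 y'=12.0071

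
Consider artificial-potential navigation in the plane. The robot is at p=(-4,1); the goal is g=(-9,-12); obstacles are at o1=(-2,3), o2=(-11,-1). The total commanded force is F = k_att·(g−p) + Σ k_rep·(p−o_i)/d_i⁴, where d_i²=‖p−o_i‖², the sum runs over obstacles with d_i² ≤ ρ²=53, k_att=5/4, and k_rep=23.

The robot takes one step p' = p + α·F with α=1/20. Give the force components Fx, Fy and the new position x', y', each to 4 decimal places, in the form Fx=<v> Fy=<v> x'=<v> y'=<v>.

Fx=-6.9114 Fy=-16.9524 x'=-4.3456 y'=0.1524

F_att = 5/4·(g−p) = 5/4·(-5,-13) = (-6.2500,-16.2500)
o1: d²=8 ≤ ρ²=53; F_rep = 23·(-2,-2)/8² = (-0.7188,-0.7188)
o2: d²=53 ≤ ρ²=53; F_rep = 23·(7,2)/53² = (0.0573,0.0164)
F = F_att + ΣF_rep = (-6.9114,-16.9524)
p' = p + 1/20·F = (-4.3456,0.1524)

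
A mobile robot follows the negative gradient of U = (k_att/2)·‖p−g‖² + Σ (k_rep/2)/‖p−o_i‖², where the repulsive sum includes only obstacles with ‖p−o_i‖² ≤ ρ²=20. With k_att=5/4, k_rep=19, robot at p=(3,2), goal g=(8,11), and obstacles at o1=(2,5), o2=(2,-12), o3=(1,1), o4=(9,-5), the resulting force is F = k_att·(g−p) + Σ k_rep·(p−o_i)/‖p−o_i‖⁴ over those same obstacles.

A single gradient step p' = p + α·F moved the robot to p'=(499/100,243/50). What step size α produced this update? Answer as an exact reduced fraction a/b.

α = 1/4

F_att = 5/4·(g−p) = 5/4·(5,9) = (6.2500,11.2500)
o1: d²=10 ≤ ρ²=20; F_rep = 19·(1,-3)/10² = (0.1900,-0.5700)
o2: d²=197 > ρ²=20 → inactive
o3: d²=5 ≤ ρ²=20; F_rep = 19·(2,1)/5² = (1.5200,0.7600)
o4: d²=85 > ρ²=20 → inactive
F = F_att + ΣF_rep = (7.9600,11.4400)
Δp = p'−p = (1.9900,2.8600); α = Δx/Fx = (199/100) / (199/25) = 1/4
check: Δy/Fy = (143/50) / (286/25) = 1/4 ✓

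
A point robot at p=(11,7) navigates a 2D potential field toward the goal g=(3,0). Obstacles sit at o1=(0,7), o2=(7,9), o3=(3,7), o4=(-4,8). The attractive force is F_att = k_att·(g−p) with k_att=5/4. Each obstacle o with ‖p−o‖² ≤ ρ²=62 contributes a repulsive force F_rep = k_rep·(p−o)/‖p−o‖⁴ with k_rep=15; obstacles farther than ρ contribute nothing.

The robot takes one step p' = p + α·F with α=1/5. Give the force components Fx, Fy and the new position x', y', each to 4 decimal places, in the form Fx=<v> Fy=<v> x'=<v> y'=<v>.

Fx=-9.8500 Fy=-8.8250 x'=9.0300 y'=5.2350

F_att = 5/4·(g−p) = 5/4·(-8,-7) = (-10.0000,-8.7500)
o1: d²=121 > ρ²=62 → inactive
o2: d²=20 ≤ ρ²=62; F_rep = 15·(4,-2)/20² = (0.1500,-0.0750)
o3: d²=64 > ρ²=62 → inactive
o4: d²=226 > ρ²=62 → inactive
F = F_att + ΣF_rep = (-9.8500,-8.8250)
p' = p + 1/5·F = (9.0300,5.2350)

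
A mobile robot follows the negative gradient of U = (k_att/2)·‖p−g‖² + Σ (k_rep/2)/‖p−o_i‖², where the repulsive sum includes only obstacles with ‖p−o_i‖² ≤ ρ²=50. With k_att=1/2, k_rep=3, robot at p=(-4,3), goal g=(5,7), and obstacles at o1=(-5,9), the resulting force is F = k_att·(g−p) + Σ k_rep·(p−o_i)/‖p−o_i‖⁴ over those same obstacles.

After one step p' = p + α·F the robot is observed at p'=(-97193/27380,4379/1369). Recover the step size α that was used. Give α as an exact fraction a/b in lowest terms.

α = 1/10

F_att = 1/2·(g−p) = 1/2·(9,4) = (4.5000,2.0000)
o1: d²=37 ≤ ρ²=50; F_rep = 3·(1,-6)/37² = (0.0022,-0.0131)
F = F_att + ΣF_rep = (4.5022,1.9869)
Δp = p'−p = (0.4502,0.1987); α = Δx/Fx = (12327/27380) / (12327/2738) = 1/10
check: Δy/Fy = (272/1369) / (2720/1369) = 1/10 ✓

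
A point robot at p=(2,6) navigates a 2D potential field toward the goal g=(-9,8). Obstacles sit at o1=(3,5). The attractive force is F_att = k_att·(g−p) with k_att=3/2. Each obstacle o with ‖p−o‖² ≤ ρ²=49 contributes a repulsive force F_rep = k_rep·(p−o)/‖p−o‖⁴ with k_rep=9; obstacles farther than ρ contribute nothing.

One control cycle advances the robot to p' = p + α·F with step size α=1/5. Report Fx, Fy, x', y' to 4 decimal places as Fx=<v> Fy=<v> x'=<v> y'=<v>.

Fx=-18.7500 Fy=5.2500 x'=-1.7500 y'=7.0500

F_att = 3/2·(g−p) = 3/2·(-11,2) = (-16.5000,3.0000)
o1: d²=2 ≤ ρ²=49; F_rep = 9·(-1,1)/2² = (-2.2500,2.2500)
F = F_att + ΣF_rep = (-18.7500,5.2500)
p' = p + 1/5·F = (-1.7500,7.0500)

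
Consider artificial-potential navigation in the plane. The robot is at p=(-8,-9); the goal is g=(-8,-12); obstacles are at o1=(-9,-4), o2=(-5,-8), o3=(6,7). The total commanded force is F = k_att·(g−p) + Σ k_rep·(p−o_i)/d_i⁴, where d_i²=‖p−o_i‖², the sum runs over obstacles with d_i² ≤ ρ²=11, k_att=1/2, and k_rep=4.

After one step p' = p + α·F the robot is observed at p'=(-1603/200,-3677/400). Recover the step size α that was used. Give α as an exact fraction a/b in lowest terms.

α = 1/8

F_att = 1/2·(g−p) = 1/2·(0,-3) = (0.0000,-1.5000)
o1: d²=26 > ρ²=11 → inactive
o2: d²=10 ≤ ρ²=11; F_rep = 4·(-3,-1)/10² = (-0.1200,-0.0400)
o3: d²=452 > ρ²=11 → inactive
F = F_att + ΣF_rep = (-0.1200,-1.5400)
Δp = p'−p = (-0.0150,-0.1925); α = Δx/Fx = (-3/200) / (-3/25) = 1/8
check: Δy/Fy = (-77/400) / (-77/50) = 1/8 ✓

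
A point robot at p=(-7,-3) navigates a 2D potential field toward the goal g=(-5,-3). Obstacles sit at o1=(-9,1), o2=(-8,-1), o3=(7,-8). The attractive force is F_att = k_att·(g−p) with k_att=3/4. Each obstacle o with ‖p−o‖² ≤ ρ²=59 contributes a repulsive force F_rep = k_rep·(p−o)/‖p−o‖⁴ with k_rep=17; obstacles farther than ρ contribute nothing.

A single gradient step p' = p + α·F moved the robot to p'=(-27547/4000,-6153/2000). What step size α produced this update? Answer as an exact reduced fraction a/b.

α = 1/20

F_att = 3/4·(g−p) = 3/4·(2,0) = (1.5000,0.0000)
o1: d²=20 ≤ ρ²=59; F_rep = 17·(2,-4)/20² = (0.0850,-0.1700)
o2: d²=5 ≤ ρ²=59; F_rep = 17·(1,-2)/5² = (0.6800,-1.3600)
o3: d²=221 > ρ²=59 → inactive
F = F_att + ΣF_rep = (2.2650,-1.5300)
Δp = p'−p = (0.1133,-0.0765); α = Δx/Fx = (453/4000) / (453/200) = 1/20
check: Δy/Fy = (-153/2000) / (-153/100) = 1/20 ✓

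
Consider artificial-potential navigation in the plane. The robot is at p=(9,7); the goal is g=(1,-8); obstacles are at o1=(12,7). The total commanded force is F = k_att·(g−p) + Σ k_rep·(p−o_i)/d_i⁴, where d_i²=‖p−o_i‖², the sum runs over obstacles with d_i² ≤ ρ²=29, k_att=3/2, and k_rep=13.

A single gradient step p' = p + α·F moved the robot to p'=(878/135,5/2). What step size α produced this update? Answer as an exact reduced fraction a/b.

α = 1/5

F_att = 3/2·(g−p) = 3/2·(-8,-15) = (-12.0000,-22.5000)
o1: d²=9 ≤ ρ²=29; F_rep = 13·(-3,0)/9² = (-0.4815,0.0000)
F = F_att + ΣF_rep = (-12.4815,-22.5000)
Δp = p'−p = (-2.4963,-4.5000); α = Δx/Fx = (-337/135) / (-337/27) = 1/5
check: Δy/Fy = (-9/2) / (-45/2) = 1/5 ✓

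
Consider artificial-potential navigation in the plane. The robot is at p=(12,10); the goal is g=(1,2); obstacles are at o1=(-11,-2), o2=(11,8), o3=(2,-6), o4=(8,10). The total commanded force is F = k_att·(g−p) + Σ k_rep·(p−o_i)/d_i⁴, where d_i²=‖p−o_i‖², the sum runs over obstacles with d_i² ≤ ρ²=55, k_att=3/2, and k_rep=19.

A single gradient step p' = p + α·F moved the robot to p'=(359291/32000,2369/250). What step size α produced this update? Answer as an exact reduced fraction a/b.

α = 1/20

F_att = 3/2·(g−p) = 3/2·(-11,-8) = (-16.5000,-12.0000)
o1: d²=673 > ρ²=55 → inactive
o2: d²=5 ≤ ρ²=55; F_rep = 19·(1,2)/5² = (0.7600,1.5200)
o3: d²=356 > ρ²=55 → inactive
o4: d²=16 ≤ ρ²=55; F_rep = 19·(4,0)/16² = (0.2969,0.0000)
F = F_att + ΣF_rep = (-15.4431,-10.4800)
Δp = p'−p = (-0.7722,-0.5240); α = Δx/Fx = (-24709/32000) / (-24709/1600) = 1/20
check: Δy/Fy = (-131/250) / (-262/25) = 1/20 ✓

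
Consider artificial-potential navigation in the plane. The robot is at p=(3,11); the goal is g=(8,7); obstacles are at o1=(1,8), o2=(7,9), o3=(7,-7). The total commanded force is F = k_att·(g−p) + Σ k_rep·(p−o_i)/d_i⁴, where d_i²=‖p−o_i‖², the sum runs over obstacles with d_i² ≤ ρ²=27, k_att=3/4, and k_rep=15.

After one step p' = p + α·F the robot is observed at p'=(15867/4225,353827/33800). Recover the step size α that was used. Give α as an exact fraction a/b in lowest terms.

F_att = 3/4·(g−p) = 3/4·(5,-4) = (3.7500,-3.0000)
o1: d²=13 ≤ ρ²=27; F_rep = 15·(2,3)/13² = (0.1775,0.2663)
o2: d²=20 ≤ ρ²=27; F_rep = 15·(-4,2)/20² = (-0.1500,0.0750)
o3: d²=340 > ρ²=27 → inactive
F = F_att + ΣF_rep = (3.7775,-2.6587)
Δp = p'−p = (0.7555,-0.5317); α = Δx/Fx = (3192/4225) / (3192/845) = 1/5
check: Δy/Fy = (-17973/33800) / (-17973/6760) = 1/5 ✓

α = 1/5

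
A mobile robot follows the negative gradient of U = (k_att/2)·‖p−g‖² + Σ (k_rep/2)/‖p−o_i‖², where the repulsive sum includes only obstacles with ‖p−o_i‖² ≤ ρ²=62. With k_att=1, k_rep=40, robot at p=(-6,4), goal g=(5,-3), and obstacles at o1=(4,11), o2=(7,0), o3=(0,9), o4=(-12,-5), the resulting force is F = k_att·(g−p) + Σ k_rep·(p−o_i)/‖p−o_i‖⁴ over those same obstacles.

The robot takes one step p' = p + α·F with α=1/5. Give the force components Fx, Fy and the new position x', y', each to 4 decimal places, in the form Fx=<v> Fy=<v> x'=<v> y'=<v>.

Fx=10.9355 Fy=-7.0537 x'=-3.8129 y'=2.5893

F_att = 1·(g−p) = 1·(11,-7) = (11.0000,-7.0000)
o1: d²=149 > ρ²=62 → inactive
o2: d²=185 > ρ²=62 → inactive
o3: d²=61 ≤ ρ²=62; F_rep = 40·(-6,-5)/61² = (-0.0645,-0.0537)
o4: d²=117 > ρ²=62 → inactive
F = F_att + ΣF_rep = (10.9355,-7.0537)
p' = p + 1/5·F = (-3.8129,2.5893)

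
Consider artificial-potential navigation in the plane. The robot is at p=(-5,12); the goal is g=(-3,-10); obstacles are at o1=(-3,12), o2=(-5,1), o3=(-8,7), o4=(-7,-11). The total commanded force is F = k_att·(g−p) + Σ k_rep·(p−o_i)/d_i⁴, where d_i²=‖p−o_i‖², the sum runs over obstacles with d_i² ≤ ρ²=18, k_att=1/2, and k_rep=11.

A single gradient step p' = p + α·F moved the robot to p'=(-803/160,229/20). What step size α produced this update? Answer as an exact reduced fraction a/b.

α = 1/20

F_att = 1/2·(g−p) = 1/2·(2,-22) = (1.0000,-11.0000)
o1: d²=4 ≤ ρ²=18; F_rep = 11·(-2,0)/4² = (-1.3750,0.0000)
o2: d²=121 > ρ²=18 → inactive
o3: d²=34 > ρ²=18 → inactive
o4: d²=533 > ρ²=18 → inactive
F = F_att + ΣF_rep = (-0.3750,-11.0000)
Δp = p'−p = (-0.0187,-0.5500); α = Δx/Fx = (-3/160) / (-3/8) = 1/20
check: Δy/Fy = (-11/20) / (-11) = 1/20 ✓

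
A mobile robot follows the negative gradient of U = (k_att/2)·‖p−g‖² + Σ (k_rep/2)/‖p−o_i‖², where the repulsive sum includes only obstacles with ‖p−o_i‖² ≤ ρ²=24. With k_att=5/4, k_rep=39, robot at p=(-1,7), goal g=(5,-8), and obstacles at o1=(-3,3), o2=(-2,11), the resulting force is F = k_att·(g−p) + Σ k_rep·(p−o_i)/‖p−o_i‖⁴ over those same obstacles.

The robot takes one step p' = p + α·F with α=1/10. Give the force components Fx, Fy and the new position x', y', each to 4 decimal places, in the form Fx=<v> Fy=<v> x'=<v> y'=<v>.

F_att = 5/4·(g−p) = 5/4·(6,-15) = (7.5000,-18.7500)
o1: d²=20 ≤ ρ²=24; F_rep = 39·(2,4)/20² = (0.1950,0.3900)
o2: d²=17 ≤ ρ²=24; F_rep = 39·(1,-4)/17² = (0.1349,-0.5398)
F = F_att + ΣF_rep = (7.8299,-18.8998)
p' = p + 1/10·F = (-0.2170,5.1100)

Fx=7.8299 Fy=-18.8998 x'=-0.2170 y'=5.1100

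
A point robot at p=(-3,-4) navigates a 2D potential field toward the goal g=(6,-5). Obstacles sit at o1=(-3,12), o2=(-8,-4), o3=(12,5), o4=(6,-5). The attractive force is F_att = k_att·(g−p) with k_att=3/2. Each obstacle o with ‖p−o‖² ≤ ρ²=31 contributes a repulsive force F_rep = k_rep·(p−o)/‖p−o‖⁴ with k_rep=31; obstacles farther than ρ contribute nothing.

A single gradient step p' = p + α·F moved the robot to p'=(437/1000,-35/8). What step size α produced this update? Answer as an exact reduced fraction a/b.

α = 1/4

F_att = 3/2·(g−p) = 3/2·(9,-1) = (13.5000,-1.5000)
o1: d²=256 > ρ²=31 → inactive
o2: d²=25 ≤ ρ²=31; F_rep = 31·(5,0)/25² = (0.2480,0.0000)
o3: d²=306 > ρ²=31 → inactive
o4: d²=82 > ρ²=31 → inactive
F = F_att + ΣF_rep = (13.7480,-1.5000)
Δp = p'−p = (3.4370,-0.3750); α = Δx/Fx = (3437/1000) / (3437/250) = 1/4
check: Δy/Fy = (-3/8) / (-3/2) = 1/4 ✓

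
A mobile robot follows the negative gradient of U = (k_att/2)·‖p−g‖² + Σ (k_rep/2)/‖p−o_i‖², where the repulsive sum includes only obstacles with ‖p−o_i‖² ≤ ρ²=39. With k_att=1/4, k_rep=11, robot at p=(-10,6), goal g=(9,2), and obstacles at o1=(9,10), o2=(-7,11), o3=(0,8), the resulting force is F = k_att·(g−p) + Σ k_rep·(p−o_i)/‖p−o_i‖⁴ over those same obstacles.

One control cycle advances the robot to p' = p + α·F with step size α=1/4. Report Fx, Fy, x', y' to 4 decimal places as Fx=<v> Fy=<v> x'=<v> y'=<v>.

Fx=4.7215 Fy=-1.0476 x'=-8.8196 y'=5.7381

F_att = 1/4·(g−p) = 1/4·(19,-4) = (4.7500,-1.0000)
o1: d²=377 > ρ²=39 → inactive
o2: d²=34 ≤ ρ²=39; F_rep = 11·(-3,-5)/34² = (-0.0285,-0.0476)
o3: d²=104 > ρ²=39 → inactive
F = F_att + ΣF_rep = (4.7215,-1.0476)
p' = p + 1/4·F = (-8.8196,5.7381)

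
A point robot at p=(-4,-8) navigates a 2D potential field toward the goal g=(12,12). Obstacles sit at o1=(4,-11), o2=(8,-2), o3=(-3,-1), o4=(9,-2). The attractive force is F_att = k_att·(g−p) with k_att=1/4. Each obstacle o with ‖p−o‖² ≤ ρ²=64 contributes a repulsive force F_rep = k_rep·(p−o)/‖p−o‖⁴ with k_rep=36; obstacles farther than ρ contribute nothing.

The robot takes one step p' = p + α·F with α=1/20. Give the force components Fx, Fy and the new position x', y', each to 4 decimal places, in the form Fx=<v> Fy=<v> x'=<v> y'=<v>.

Fx=3.9856 Fy=4.8992 x'=-3.8007 y'=-7.7550

F_att = 1/4·(g−p) = 1/4·(16,20) = (4.0000,5.0000)
o1: d²=73 > ρ²=64 → inactive
o2: d²=180 > ρ²=64 → inactive
o3: d²=50 ≤ ρ²=64; F_rep = 36·(-1,-7)/50² = (-0.0144,-0.1008)
o4: d²=205 > ρ²=64 → inactive
F = F_att + ΣF_rep = (3.9856,4.8992)
p' = p + 1/20·F = (-3.8007,-7.7550)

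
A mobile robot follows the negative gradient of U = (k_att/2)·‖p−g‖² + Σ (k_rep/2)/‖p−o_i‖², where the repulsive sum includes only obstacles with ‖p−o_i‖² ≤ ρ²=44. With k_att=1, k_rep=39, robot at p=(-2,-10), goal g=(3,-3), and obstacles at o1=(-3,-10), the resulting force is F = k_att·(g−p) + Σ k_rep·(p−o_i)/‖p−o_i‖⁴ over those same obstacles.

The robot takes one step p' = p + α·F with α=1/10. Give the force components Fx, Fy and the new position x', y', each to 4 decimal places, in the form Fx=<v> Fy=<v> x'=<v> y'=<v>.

Fx=44.0000 Fy=7.0000 x'=2.4000 y'=-9.3000

F_att = 1·(g−p) = 1·(5,7) = (5.0000,7.0000)
o1: d²=1 ≤ ρ²=44; F_rep = 39·(1,0)/1² = (39.0000,0.0000)
F = F_att + ΣF_rep = (44.0000,7.0000)
p' = p + 1/10·F = (2.4000,-9.3000)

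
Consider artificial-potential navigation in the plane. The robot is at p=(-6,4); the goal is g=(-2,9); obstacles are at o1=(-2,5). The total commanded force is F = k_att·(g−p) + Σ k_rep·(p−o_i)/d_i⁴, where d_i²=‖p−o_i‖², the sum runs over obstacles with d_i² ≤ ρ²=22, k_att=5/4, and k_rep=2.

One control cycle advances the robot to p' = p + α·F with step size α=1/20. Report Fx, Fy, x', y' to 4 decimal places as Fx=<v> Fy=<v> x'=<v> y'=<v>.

F_att = 5/4·(g−p) = 5/4·(4,5) = (5.0000,6.2500)
o1: d²=17 ≤ ρ²=22; F_rep = 2·(-4,-1)/17² = (-0.0277,-0.0069)
F = F_att + ΣF_rep = (4.9723,6.2431)
p' = p + 1/20·F = (-5.7514,4.3122)

Fx=4.9723 Fy=6.2431 x'=-5.7514 y'=4.3122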